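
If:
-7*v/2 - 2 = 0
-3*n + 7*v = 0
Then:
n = -4/3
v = -4/7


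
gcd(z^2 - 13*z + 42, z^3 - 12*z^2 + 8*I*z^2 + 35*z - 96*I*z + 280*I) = z - 7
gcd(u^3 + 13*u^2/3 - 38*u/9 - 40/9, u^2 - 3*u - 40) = u + 5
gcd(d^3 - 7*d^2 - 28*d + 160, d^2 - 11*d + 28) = d - 4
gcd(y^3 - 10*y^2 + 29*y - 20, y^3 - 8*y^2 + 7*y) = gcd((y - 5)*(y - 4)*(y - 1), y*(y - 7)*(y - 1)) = y - 1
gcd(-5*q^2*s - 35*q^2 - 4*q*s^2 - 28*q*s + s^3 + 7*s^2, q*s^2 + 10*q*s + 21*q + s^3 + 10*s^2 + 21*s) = q*s + 7*q + s^2 + 7*s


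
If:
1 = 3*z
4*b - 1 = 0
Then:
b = 1/4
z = 1/3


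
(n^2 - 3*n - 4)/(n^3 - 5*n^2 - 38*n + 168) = (n + 1)/(n^2 - n - 42)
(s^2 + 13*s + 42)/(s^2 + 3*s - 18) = (s + 7)/(s - 3)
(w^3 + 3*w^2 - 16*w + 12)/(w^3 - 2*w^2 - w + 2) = (w + 6)/(w + 1)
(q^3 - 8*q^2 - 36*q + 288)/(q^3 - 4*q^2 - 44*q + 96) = (q - 6)/(q - 2)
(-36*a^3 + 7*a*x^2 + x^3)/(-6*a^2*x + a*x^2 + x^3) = (6*a + x)/x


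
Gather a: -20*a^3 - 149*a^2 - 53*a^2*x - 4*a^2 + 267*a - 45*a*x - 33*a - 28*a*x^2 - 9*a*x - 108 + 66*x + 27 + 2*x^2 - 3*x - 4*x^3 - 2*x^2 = -20*a^3 + a^2*(-53*x - 153) + a*(-28*x^2 - 54*x + 234) - 4*x^3 + 63*x - 81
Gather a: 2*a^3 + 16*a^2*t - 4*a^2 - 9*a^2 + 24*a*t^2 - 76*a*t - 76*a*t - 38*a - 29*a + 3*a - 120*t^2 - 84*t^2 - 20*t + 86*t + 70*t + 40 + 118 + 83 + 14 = 2*a^3 + a^2*(16*t - 13) + a*(24*t^2 - 152*t - 64) - 204*t^2 + 136*t + 255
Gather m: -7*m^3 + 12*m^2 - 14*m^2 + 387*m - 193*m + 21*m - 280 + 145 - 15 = -7*m^3 - 2*m^2 + 215*m - 150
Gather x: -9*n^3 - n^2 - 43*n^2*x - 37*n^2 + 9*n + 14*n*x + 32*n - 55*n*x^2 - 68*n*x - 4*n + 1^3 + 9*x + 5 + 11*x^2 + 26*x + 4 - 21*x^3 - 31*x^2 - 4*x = -9*n^3 - 38*n^2 + 37*n - 21*x^3 + x^2*(-55*n - 20) + x*(-43*n^2 - 54*n + 31) + 10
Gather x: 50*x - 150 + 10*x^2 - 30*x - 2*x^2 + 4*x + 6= 8*x^2 + 24*x - 144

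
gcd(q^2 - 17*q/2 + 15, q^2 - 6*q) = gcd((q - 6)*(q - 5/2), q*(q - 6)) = q - 6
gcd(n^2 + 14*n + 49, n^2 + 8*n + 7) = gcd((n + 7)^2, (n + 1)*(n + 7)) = n + 7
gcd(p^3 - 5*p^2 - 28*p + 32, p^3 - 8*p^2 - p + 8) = p^2 - 9*p + 8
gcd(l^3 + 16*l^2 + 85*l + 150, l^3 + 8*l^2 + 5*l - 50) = l^2 + 10*l + 25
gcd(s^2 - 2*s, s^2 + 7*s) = s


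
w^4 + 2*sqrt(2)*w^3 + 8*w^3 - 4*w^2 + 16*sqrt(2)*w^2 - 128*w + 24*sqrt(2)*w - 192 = (w + 2)*(w + 6)*(w - 2*sqrt(2))*(w + 4*sqrt(2))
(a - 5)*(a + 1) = a^2 - 4*a - 5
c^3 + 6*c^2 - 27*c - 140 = (c - 5)*(c + 4)*(c + 7)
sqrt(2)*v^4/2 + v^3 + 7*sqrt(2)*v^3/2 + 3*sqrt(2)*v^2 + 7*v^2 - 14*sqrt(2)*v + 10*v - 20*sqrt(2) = (v + 5)*(v - sqrt(2))*(v + 2*sqrt(2))*(sqrt(2)*v/2 + sqrt(2))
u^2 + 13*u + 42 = (u + 6)*(u + 7)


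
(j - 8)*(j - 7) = j^2 - 15*j + 56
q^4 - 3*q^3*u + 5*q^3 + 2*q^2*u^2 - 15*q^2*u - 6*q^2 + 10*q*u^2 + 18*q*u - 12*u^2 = (q - 1)*(q + 6)*(q - 2*u)*(q - u)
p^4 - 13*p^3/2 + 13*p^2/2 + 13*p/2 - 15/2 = (p - 5)*(p - 3/2)*(p - 1)*(p + 1)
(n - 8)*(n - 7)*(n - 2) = n^3 - 17*n^2 + 86*n - 112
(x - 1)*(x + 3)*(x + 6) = x^3 + 8*x^2 + 9*x - 18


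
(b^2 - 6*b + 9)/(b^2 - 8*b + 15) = (b - 3)/(b - 5)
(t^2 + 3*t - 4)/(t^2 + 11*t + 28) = (t - 1)/(t + 7)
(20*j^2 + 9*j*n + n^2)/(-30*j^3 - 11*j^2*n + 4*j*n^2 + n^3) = (-4*j - n)/(6*j^2 + j*n - n^2)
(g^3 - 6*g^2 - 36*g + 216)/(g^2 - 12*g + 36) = g + 6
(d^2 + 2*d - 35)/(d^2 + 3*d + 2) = (d^2 + 2*d - 35)/(d^2 + 3*d + 2)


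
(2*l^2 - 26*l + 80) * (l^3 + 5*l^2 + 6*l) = 2*l^5 - 16*l^4 - 38*l^3 + 244*l^2 + 480*l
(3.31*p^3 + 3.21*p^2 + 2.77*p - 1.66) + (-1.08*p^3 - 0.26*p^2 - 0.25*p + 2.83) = 2.23*p^3 + 2.95*p^2 + 2.52*p + 1.17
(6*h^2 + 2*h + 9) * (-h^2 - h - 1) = -6*h^4 - 8*h^3 - 17*h^2 - 11*h - 9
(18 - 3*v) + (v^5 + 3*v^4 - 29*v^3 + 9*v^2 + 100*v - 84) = v^5 + 3*v^4 - 29*v^3 + 9*v^2 + 97*v - 66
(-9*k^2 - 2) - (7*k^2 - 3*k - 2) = -16*k^2 + 3*k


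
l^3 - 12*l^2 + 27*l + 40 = (l - 8)*(l - 5)*(l + 1)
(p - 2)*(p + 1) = p^2 - p - 2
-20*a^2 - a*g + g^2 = (-5*a + g)*(4*a + g)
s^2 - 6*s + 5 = (s - 5)*(s - 1)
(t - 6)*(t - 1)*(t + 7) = t^3 - 43*t + 42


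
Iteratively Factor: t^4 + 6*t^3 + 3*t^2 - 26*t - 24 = (t + 1)*(t^3 + 5*t^2 - 2*t - 24) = (t - 2)*(t + 1)*(t^2 + 7*t + 12) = (t - 2)*(t + 1)*(t + 3)*(t + 4)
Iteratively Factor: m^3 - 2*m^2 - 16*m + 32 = (m - 2)*(m^2 - 16) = (m - 4)*(m - 2)*(m + 4)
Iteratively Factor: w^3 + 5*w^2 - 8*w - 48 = (w + 4)*(w^2 + w - 12) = (w - 3)*(w + 4)*(w + 4)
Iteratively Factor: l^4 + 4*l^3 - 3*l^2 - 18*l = (l)*(l^3 + 4*l^2 - 3*l - 18) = l*(l + 3)*(l^2 + l - 6) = l*(l - 2)*(l + 3)*(l + 3)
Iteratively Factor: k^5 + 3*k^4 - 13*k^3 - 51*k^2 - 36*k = (k + 1)*(k^4 + 2*k^3 - 15*k^2 - 36*k) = k*(k + 1)*(k^3 + 2*k^2 - 15*k - 36) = k*(k + 1)*(k + 3)*(k^2 - k - 12) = k*(k - 4)*(k + 1)*(k + 3)*(k + 3)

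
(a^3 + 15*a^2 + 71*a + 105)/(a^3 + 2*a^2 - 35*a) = (a^2 + 8*a + 15)/(a*(a - 5))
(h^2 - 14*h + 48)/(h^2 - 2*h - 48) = (h - 6)/(h + 6)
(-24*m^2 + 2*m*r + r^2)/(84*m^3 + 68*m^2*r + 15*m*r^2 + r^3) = (-4*m + r)/(14*m^2 + 9*m*r + r^2)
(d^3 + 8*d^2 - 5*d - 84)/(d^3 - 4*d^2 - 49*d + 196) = (d^2 + d - 12)/(d^2 - 11*d + 28)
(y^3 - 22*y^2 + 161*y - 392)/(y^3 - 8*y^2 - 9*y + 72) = (y^2 - 14*y + 49)/(y^2 - 9)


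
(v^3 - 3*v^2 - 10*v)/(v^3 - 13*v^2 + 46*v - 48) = v*(v^2 - 3*v - 10)/(v^3 - 13*v^2 + 46*v - 48)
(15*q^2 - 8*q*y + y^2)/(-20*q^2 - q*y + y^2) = (-3*q + y)/(4*q + y)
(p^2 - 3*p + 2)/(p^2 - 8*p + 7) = (p - 2)/(p - 7)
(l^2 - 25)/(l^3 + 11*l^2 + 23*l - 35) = (l - 5)/(l^2 + 6*l - 7)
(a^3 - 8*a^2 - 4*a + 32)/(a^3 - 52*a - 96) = (a - 2)/(a + 6)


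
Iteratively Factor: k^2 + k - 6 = (k - 2)*(k + 3)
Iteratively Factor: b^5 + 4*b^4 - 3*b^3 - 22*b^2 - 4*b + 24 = (b - 1)*(b^4 + 5*b^3 + 2*b^2 - 20*b - 24) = (b - 2)*(b - 1)*(b^3 + 7*b^2 + 16*b + 12) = (b - 2)*(b - 1)*(b + 2)*(b^2 + 5*b + 6) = (b - 2)*(b - 1)*(b + 2)^2*(b + 3)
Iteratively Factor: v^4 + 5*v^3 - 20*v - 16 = (v + 1)*(v^3 + 4*v^2 - 4*v - 16) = (v - 2)*(v + 1)*(v^2 + 6*v + 8) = (v - 2)*(v + 1)*(v + 2)*(v + 4)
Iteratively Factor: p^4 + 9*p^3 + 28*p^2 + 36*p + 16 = (p + 1)*(p^3 + 8*p^2 + 20*p + 16) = (p + 1)*(p + 2)*(p^2 + 6*p + 8) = (p + 1)*(p + 2)*(p + 4)*(p + 2)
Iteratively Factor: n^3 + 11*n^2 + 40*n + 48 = (n + 3)*(n^2 + 8*n + 16) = (n + 3)*(n + 4)*(n + 4)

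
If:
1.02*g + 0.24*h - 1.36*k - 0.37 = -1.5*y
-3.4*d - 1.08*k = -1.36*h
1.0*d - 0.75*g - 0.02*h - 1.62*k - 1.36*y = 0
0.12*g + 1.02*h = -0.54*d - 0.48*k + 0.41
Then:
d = 0.0847955322409354*y + 0.136845635432744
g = 0.244724823296686 - 1.58436391894552*y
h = 0.167730915475166*y + 0.316123669255935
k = -0.0557321894194018*y - 0.032728676188203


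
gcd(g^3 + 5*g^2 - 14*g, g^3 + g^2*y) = g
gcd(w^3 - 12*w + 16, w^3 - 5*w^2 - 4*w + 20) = w - 2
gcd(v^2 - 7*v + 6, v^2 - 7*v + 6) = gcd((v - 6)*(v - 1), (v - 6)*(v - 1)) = v^2 - 7*v + 6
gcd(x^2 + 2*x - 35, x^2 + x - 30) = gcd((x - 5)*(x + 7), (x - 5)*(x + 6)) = x - 5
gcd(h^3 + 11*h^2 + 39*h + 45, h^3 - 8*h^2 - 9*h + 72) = h + 3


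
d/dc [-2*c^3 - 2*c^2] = 2*c*(-3*c - 2)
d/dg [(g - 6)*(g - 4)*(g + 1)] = 3*g^2 - 18*g + 14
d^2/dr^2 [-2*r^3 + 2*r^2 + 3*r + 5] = 4 - 12*r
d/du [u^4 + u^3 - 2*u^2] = u*(4*u^2 + 3*u - 4)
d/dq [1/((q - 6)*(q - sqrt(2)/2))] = 2*((6 - q)*(2*q - sqrt(2))^2 + 2*(-2*q + sqrt(2))*(q - 6)^2)/((q - 6)^3*(2*q - sqrt(2))^3)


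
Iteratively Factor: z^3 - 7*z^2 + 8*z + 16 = (z - 4)*(z^2 - 3*z - 4) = (z - 4)^2*(z + 1)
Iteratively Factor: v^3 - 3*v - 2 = (v + 1)*(v^2 - v - 2) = (v + 1)^2*(v - 2)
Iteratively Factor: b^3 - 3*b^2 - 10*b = (b)*(b^2 - 3*b - 10) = b*(b + 2)*(b - 5)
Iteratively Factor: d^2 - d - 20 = (d + 4)*(d - 5)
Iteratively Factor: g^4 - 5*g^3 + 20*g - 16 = (g - 2)*(g^3 - 3*g^2 - 6*g + 8) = (g - 2)*(g - 1)*(g^2 - 2*g - 8) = (g - 4)*(g - 2)*(g - 1)*(g + 2)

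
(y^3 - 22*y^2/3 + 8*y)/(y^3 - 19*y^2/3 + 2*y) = (3*y - 4)/(3*y - 1)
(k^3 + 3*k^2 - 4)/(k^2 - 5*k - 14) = (k^2 + k - 2)/(k - 7)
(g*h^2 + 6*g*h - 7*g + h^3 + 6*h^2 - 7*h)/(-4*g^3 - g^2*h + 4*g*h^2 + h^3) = (-h^2 - 6*h + 7)/(4*g^2 - 3*g*h - h^2)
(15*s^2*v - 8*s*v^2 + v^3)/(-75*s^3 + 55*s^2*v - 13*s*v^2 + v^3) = -v/(5*s - v)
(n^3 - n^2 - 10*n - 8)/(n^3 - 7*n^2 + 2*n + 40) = (n + 1)/(n - 5)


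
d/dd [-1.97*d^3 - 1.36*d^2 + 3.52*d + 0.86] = -5.91*d^2 - 2.72*d + 3.52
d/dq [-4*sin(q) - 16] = -4*cos(q)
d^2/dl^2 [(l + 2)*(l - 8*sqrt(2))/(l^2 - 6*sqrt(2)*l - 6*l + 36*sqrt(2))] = 4*(-sqrt(2)*l^3 + 4*l^3 - 78*sqrt(2)*l^2 + 36*sqrt(2)*l + 1152*l - 2376*sqrt(2) - 576)/(l^6 - 18*sqrt(2)*l^5 - 18*l^5 + 324*l^4 + 324*sqrt(2)*l^4 - 4104*l^3 - 2376*sqrt(2)*l^3 + 11664*sqrt(2)*l^2 + 23328*l^2 - 46656*sqrt(2)*l - 46656*l + 93312*sqrt(2))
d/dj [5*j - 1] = 5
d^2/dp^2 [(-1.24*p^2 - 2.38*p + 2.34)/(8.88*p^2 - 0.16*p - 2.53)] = (-378.870528*p^3 + 939.96576*p^2 - 340.768224*p + 91.315176)/(700.227072*p^6 - 37.850112*p^5 - 597.822912*p^4 + 21.563648*p^3 + 170.325672*p^2 - 3.072432*p - 16.194277)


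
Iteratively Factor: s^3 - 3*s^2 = (s)*(s^2 - 3*s) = s*(s - 3)*(s)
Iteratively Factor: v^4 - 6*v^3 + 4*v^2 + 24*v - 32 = (v + 2)*(v^3 - 8*v^2 + 20*v - 16) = (v - 2)*(v + 2)*(v^2 - 6*v + 8) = (v - 2)^2*(v + 2)*(v - 4)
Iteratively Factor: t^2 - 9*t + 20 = (t - 5)*(t - 4)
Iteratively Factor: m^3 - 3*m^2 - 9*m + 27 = (m - 3)*(m^2 - 9) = (m - 3)*(m + 3)*(m - 3)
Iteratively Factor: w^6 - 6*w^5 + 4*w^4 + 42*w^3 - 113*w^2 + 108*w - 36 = (w - 2)*(w^5 - 4*w^4 - 4*w^3 + 34*w^2 - 45*w + 18) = (w - 3)*(w - 2)*(w^4 - w^3 - 7*w^2 + 13*w - 6) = (w - 3)*(w - 2)*(w - 1)*(w^3 - 7*w + 6) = (w - 3)*(w - 2)^2*(w - 1)*(w^2 + 2*w - 3) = (w - 3)*(w - 2)^2*(w - 1)^2*(w + 3)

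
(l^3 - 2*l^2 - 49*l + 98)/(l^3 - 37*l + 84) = (l^2 - 9*l + 14)/(l^2 - 7*l + 12)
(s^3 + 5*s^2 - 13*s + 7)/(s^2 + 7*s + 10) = (s^3 + 5*s^2 - 13*s + 7)/(s^2 + 7*s + 10)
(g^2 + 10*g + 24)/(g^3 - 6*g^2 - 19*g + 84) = (g + 6)/(g^2 - 10*g + 21)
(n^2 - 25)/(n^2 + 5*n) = (n - 5)/n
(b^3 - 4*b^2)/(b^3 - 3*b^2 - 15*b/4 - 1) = 4*b^2/(4*b^2 + 4*b + 1)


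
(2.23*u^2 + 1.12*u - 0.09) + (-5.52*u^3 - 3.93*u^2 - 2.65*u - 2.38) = -5.52*u^3 - 1.7*u^2 - 1.53*u - 2.47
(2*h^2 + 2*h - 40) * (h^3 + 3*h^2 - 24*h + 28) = 2*h^5 + 8*h^4 - 82*h^3 - 112*h^2 + 1016*h - 1120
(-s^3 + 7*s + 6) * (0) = 0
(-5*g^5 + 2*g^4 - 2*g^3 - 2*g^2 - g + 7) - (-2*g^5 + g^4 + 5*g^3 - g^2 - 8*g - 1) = -3*g^5 + g^4 - 7*g^3 - g^2 + 7*g + 8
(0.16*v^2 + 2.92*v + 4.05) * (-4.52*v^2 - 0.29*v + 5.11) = -0.7232*v^4 - 13.2448*v^3 - 18.3352*v^2 + 13.7467*v + 20.6955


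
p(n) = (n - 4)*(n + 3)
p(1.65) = -10.93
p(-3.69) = 5.31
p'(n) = 2*n - 1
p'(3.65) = 6.30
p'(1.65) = 2.30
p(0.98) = -12.02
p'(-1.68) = -4.36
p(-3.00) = 0.00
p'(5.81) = 10.62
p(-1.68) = -7.50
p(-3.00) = 0.00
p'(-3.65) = -8.30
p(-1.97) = -6.15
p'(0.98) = 0.96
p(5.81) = 15.95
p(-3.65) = 4.97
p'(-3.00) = -7.00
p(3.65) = -2.33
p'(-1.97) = -4.94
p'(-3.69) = -8.38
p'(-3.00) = -7.00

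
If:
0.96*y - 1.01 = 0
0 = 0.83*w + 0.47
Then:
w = -0.57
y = 1.05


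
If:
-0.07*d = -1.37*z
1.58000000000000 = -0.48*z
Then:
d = -64.42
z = -3.29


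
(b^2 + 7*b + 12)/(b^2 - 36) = (b^2 + 7*b + 12)/(b^2 - 36)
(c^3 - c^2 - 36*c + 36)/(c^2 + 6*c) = c - 7 + 6/c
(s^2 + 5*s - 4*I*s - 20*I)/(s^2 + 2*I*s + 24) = (s + 5)/(s + 6*I)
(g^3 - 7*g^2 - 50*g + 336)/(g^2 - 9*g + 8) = (g^2 + g - 42)/(g - 1)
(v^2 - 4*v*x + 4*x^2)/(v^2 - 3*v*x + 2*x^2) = (-v + 2*x)/(-v + x)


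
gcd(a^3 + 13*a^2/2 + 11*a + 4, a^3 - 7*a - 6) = a + 2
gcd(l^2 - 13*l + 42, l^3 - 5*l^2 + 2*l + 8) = 1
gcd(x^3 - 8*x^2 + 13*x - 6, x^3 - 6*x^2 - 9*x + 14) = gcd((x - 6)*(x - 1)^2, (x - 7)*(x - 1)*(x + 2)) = x - 1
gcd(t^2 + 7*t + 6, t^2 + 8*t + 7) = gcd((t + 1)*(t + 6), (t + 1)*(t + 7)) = t + 1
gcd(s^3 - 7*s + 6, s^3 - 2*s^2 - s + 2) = s^2 - 3*s + 2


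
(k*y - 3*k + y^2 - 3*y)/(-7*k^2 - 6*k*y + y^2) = (y - 3)/(-7*k + y)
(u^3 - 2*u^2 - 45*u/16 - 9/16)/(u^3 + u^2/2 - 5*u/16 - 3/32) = 2*(u - 3)/(2*u - 1)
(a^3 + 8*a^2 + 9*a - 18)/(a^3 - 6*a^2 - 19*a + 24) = (a + 6)/(a - 8)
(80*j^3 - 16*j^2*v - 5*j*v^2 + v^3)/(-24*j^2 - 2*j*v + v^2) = (20*j^2 - 9*j*v + v^2)/(-6*j + v)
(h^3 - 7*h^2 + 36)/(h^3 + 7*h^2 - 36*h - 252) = (h^2 - h - 6)/(h^2 + 13*h + 42)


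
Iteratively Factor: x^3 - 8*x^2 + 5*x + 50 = (x - 5)*(x^2 - 3*x - 10) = (x - 5)*(x + 2)*(x - 5)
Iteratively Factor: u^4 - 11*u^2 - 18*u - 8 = (u - 4)*(u^3 + 4*u^2 + 5*u + 2) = (u - 4)*(u + 1)*(u^2 + 3*u + 2) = (u - 4)*(u + 1)*(u + 2)*(u + 1)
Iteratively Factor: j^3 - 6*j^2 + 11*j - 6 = (j - 1)*(j^2 - 5*j + 6) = (j - 2)*(j - 1)*(j - 3)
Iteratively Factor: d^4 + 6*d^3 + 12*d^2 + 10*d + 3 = (d + 1)*(d^3 + 5*d^2 + 7*d + 3) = (d + 1)^2*(d^2 + 4*d + 3) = (d + 1)^3*(d + 3)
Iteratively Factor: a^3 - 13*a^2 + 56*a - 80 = (a - 4)*(a^2 - 9*a + 20) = (a - 4)^2*(a - 5)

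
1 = 1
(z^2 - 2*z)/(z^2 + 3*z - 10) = z/(z + 5)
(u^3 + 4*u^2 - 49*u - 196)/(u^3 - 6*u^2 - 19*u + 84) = (u + 7)/(u - 3)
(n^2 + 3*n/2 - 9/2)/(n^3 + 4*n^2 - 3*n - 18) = (n - 3/2)/(n^2 + n - 6)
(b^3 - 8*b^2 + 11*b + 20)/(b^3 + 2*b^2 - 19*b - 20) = (b - 5)/(b + 5)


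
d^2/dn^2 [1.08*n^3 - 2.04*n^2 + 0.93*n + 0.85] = 6.48*n - 4.08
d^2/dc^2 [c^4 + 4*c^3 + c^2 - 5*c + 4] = 12*c^2 + 24*c + 2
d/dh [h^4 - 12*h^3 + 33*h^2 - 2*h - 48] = 4*h^3 - 36*h^2 + 66*h - 2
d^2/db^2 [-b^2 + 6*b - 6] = -2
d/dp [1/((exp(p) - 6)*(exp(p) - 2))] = 2*(4 - exp(p))*exp(p)/(exp(4*p) - 16*exp(3*p) + 88*exp(2*p) - 192*exp(p) + 144)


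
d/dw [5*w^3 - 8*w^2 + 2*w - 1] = 15*w^2 - 16*w + 2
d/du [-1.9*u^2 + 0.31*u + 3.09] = 0.31 - 3.8*u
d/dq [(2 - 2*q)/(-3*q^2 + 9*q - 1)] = 2*(-3*q^2 + 6*q - 8)/(9*q^4 - 54*q^3 + 87*q^2 - 18*q + 1)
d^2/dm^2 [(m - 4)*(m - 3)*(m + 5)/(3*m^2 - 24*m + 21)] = 12*(m^3 + 3*m^2 - 45*m + 113)/(m^6 - 24*m^5 + 213*m^4 - 848*m^3 + 1491*m^2 - 1176*m + 343)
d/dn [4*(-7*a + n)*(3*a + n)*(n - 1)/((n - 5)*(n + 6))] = 4*(21*a^2*n^2 - 42*a^2*n + 609*a^2 - 8*a*n^2 + 240*a*n - 120*a + n^4 + 2*n^3 - 91*n^2 + 60*n)/(n^4 + 2*n^3 - 59*n^2 - 60*n + 900)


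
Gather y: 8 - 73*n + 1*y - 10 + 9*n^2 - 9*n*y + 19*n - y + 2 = 9*n^2 - 9*n*y - 54*n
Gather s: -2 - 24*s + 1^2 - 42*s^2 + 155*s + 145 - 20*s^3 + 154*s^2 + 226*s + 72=-20*s^3 + 112*s^2 + 357*s + 216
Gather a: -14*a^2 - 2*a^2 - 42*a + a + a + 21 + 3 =-16*a^2 - 40*a + 24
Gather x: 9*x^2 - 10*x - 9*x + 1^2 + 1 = 9*x^2 - 19*x + 2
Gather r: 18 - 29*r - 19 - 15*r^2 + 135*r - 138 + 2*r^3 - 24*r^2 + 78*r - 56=2*r^3 - 39*r^2 + 184*r - 195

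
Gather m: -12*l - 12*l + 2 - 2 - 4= -24*l - 4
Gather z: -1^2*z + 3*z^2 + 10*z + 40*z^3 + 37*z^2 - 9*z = 40*z^3 + 40*z^2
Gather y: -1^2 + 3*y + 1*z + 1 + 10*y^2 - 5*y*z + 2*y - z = 10*y^2 + y*(5 - 5*z)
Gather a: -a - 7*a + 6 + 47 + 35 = 88 - 8*a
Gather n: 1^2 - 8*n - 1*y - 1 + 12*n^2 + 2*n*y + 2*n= 12*n^2 + n*(2*y - 6) - y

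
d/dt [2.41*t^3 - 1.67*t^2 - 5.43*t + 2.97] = 7.23*t^2 - 3.34*t - 5.43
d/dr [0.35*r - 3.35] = 0.350000000000000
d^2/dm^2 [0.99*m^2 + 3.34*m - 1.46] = 1.98000000000000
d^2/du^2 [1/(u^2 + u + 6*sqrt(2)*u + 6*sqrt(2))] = 2*(-u^2 - 6*sqrt(2)*u - u + (2*u + 1 + 6*sqrt(2))^2 - 6*sqrt(2))/(u^2 + u + 6*sqrt(2)*u + 6*sqrt(2))^3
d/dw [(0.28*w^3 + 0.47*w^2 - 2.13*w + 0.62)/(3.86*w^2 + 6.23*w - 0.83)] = (1.0808*w^4 + 3.4888*w^3 + 10.4527*w^2 - 5.5666*w - 2.0947)/(14.8996*w^4 + 48.0956*w^3 + 32.4053*w^2 - 10.3418*w + 0.6889)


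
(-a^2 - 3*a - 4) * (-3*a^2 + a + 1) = 3*a^4 + 8*a^3 + 8*a^2 - 7*a - 4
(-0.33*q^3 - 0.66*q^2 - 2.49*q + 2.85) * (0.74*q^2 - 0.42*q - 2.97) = -0.2442*q^5 - 0.3498*q^4 - 0.5853*q^3 + 5.115*q^2 + 6.1983*q - 8.4645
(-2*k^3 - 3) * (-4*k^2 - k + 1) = 8*k^5 + 2*k^4 - 2*k^3 + 12*k^2 + 3*k - 3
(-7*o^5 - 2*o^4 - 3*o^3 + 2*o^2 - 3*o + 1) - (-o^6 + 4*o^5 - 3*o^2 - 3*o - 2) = o^6 - 11*o^5 - 2*o^4 - 3*o^3 + 5*o^2 + 3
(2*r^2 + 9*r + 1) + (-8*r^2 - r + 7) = -6*r^2 + 8*r + 8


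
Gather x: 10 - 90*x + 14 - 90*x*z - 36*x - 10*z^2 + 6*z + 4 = x*(-90*z - 126) - 10*z^2 + 6*z + 28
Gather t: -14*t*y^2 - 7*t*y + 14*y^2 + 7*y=t*(-14*y^2 - 7*y) + 14*y^2 + 7*y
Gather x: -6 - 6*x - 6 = -6*x - 12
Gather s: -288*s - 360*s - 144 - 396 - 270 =-648*s - 810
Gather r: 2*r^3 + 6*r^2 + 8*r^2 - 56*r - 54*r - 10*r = 2*r^3 + 14*r^2 - 120*r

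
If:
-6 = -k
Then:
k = 6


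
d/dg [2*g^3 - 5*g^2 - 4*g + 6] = 6*g^2 - 10*g - 4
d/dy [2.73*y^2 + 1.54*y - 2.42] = 5.46*y + 1.54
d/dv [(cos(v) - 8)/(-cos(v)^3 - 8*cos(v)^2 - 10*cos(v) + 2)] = (253*cos(v)/2 + 8*cos(2*v) - cos(3*v)/2 + 86)*sin(v)/(cos(v)^3 + 8*cos(v)^2 + 10*cos(v) - 2)^2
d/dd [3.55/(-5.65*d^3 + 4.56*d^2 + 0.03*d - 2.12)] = (60.1725*d^2 - 32.376*d - 0.1065)/(5.65*d^3 - 4.56*d^2 - 0.03*d + 2.12)^2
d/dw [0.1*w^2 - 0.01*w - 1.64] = 0.2*w - 0.01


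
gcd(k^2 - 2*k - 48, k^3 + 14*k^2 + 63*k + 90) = k + 6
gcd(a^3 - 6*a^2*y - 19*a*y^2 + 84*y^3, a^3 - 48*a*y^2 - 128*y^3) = a + 4*y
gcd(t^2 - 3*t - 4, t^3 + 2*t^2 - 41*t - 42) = t + 1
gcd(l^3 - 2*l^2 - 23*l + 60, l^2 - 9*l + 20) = l - 4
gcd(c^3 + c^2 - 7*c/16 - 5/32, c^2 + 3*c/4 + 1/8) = c + 1/4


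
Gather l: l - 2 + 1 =l - 1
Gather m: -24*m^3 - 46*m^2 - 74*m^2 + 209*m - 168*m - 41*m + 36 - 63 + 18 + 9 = -24*m^3 - 120*m^2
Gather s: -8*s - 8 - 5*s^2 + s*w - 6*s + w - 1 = -5*s^2 + s*(w - 14) + w - 9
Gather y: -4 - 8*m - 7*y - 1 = -8*m - 7*y - 5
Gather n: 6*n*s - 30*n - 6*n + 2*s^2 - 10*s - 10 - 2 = n*(6*s - 36) + 2*s^2 - 10*s - 12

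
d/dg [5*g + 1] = 5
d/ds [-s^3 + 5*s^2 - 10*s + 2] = -3*s^2 + 10*s - 10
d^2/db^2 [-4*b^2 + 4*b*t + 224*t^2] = -8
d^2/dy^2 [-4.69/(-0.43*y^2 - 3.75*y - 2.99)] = (-1.734362*y^2 - 15.12525*y + 4.69*(0.86*y + 3.75)*(1.72*y + 7.5) - 12.059866)/(0.43*y^2 + 3.75*y + 2.99)^3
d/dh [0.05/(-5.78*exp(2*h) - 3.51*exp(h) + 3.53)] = (0.578*exp(h) + 0.1755)*exp(h)/(5.78*exp(2*h) + 3.51*exp(h) - 3.53)^2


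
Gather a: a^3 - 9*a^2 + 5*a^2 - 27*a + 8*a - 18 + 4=a^3 - 4*a^2 - 19*a - 14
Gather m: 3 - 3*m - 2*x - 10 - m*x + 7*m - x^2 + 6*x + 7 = m*(4 - x) - x^2 + 4*x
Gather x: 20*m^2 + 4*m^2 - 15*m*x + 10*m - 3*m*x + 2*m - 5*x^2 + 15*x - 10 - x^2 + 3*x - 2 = 24*m^2 + 12*m - 6*x^2 + x*(18 - 18*m) - 12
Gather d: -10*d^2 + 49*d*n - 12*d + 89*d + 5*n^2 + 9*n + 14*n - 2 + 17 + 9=-10*d^2 + d*(49*n + 77) + 5*n^2 + 23*n + 24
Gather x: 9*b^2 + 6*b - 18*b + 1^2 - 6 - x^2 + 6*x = 9*b^2 - 12*b - x^2 + 6*x - 5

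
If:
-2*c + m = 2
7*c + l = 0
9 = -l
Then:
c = 9/7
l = -9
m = 32/7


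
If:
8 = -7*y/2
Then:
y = -16/7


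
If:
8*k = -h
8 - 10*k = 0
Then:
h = -32/5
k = 4/5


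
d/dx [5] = 0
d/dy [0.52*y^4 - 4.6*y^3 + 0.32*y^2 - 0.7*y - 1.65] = 2.08*y^3 - 13.8*y^2 + 0.64*y - 0.7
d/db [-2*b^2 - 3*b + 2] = -4*b - 3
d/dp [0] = 0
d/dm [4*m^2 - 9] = 8*m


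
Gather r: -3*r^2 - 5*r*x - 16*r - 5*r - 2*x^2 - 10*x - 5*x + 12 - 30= -3*r^2 + r*(-5*x - 21) - 2*x^2 - 15*x - 18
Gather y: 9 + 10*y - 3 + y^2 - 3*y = y^2 + 7*y + 6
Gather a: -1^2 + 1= 0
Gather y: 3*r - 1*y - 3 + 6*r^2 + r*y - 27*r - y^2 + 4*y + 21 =6*r^2 - 24*r - y^2 + y*(r + 3) + 18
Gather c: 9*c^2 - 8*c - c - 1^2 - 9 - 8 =9*c^2 - 9*c - 18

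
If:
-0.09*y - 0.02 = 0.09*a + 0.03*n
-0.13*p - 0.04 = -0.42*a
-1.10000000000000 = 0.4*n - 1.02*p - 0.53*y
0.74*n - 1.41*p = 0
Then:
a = -1.52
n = -9.95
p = -5.22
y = 4.62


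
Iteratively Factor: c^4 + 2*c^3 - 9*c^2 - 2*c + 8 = (c - 1)*(c^3 + 3*c^2 - 6*c - 8) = (c - 1)*(c + 1)*(c^2 + 2*c - 8) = (c - 2)*(c - 1)*(c + 1)*(c + 4)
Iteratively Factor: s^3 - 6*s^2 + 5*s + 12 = (s + 1)*(s^2 - 7*s + 12) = (s - 3)*(s + 1)*(s - 4)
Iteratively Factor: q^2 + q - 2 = (q + 2)*(q - 1)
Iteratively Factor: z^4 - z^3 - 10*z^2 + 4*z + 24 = (z + 2)*(z^3 - 3*z^2 - 4*z + 12) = (z + 2)^2*(z^2 - 5*z + 6) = (z - 3)*(z + 2)^2*(z - 2)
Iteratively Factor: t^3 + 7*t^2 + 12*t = (t + 3)*(t^2 + 4*t) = t*(t + 3)*(t + 4)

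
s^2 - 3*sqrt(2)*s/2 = s*(s - 3*sqrt(2)/2)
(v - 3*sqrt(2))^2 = v^2 - 6*sqrt(2)*v + 18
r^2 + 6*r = r*(r + 6)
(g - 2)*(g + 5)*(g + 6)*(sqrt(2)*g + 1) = sqrt(2)*g^4 + g^3 + 9*sqrt(2)*g^3 + 9*g^2 + 8*sqrt(2)*g^2 - 60*sqrt(2)*g + 8*g - 60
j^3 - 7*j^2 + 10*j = j*(j - 5)*(j - 2)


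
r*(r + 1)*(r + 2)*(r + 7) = r^4 + 10*r^3 + 23*r^2 + 14*r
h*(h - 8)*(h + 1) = h^3 - 7*h^2 - 8*h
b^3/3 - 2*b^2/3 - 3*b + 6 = (b/3 + 1)*(b - 3)*(b - 2)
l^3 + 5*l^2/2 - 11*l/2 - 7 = (l - 2)*(l + 1)*(l + 7/2)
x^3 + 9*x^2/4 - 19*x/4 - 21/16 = (x - 3/2)*(x + 1/4)*(x + 7/2)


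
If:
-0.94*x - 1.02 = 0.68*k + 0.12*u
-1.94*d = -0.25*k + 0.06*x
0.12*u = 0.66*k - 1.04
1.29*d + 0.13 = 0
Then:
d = -0.10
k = -0.58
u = -11.85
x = 0.85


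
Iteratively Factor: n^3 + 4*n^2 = (n)*(n^2 + 4*n) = n*(n + 4)*(n)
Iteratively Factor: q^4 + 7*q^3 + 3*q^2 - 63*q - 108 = (q + 3)*(q^3 + 4*q^2 - 9*q - 36) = (q + 3)^2*(q^2 + q - 12) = (q - 3)*(q + 3)^2*(q + 4)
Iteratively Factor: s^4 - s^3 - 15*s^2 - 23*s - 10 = (s - 5)*(s^3 + 4*s^2 + 5*s + 2) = (s - 5)*(s + 1)*(s^2 + 3*s + 2) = (s - 5)*(s + 1)^2*(s + 2)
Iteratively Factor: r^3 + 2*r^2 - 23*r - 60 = (r + 3)*(r^2 - r - 20) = (r - 5)*(r + 3)*(r + 4)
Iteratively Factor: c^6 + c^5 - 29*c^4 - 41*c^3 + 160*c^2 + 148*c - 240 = (c + 4)*(c^5 - 3*c^4 - 17*c^3 + 27*c^2 + 52*c - 60) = (c - 2)*(c + 4)*(c^4 - c^3 - 19*c^2 - 11*c + 30) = (c - 5)*(c - 2)*(c + 4)*(c^3 + 4*c^2 + c - 6) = (c - 5)*(c - 2)*(c + 3)*(c + 4)*(c^2 + c - 2) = (c - 5)*(c - 2)*(c + 2)*(c + 3)*(c + 4)*(c - 1)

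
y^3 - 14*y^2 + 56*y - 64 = (y - 8)*(y - 4)*(y - 2)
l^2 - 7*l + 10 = (l - 5)*(l - 2)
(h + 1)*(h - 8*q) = h^2 - 8*h*q + h - 8*q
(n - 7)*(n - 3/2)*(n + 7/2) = n^3 - 5*n^2 - 77*n/4 + 147/4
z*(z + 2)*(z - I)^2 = z^4 + 2*z^3 - 2*I*z^3 - z^2 - 4*I*z^2 - 2*z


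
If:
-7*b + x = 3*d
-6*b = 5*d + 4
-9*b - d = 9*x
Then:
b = 7/12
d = -3/2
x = -5/12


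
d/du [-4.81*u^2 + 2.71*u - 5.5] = 2.71 - 9.62*u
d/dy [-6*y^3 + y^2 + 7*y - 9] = -18*y^2 + 2*y + 7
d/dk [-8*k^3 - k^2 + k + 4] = -24*k^2 - 2*k + 1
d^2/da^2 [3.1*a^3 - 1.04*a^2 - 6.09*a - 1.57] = 18.6*a - 2.08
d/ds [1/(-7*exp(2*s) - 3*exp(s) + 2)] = (14*exp(s) + 3)*exp(s)/(7*exp(2*s) + 3*exp(s) - 2)^2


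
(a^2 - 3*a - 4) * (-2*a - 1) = -2*a^3 + 5*a^2 + 11*a + 4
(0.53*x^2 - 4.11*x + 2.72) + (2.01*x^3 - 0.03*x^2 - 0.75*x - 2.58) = 2.01*x^3 + 0.5*x^2 - 4.86*x + 0.14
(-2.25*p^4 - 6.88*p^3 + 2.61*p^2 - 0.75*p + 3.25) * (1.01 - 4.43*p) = 9.9675*p^5 + 28.2059*p^4 - 18.5111*p^3 + 5.9586*p^2 - 15.155*p + 3.2825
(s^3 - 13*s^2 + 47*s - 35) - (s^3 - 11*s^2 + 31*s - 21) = -2*s^2 + 16*s - 14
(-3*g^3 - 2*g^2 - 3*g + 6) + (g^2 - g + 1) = -3*g^3 - g^2 - 4*g + 7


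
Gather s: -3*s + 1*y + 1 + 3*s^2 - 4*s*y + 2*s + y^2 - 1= 3*s^2 + s*(-4*y - 1) + y^2 + y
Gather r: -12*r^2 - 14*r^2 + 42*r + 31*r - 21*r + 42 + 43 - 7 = -26*r^2 + 52*r + 78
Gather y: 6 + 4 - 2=8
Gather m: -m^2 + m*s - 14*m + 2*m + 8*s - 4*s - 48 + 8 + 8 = -m^2 + m*(s - 12) + 4*s - 32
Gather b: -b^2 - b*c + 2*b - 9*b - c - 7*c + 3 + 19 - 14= -b^2 + b*(-c - 7) - 8*c + 8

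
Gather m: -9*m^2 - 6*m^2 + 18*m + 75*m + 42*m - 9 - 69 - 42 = -15*m^2 + 135*m - 120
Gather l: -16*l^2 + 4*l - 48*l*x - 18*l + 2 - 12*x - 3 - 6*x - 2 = -16*l^2 + l*(-48*x - 14) - 18*x - 3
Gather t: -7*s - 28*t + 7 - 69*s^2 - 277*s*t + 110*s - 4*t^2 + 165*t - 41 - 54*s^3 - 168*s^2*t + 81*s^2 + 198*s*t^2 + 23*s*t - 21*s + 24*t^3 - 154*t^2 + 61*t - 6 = -54*s^3 + 12*s^2 + 82*s + 24*t^3 + t^2*(198*s - 158) + t*(-168*s^2 - 254*s + 198) - 40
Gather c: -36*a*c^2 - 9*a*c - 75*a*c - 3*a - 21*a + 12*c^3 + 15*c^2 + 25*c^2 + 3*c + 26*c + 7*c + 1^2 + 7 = -24*a + 12*c^3 + c^2*(40 - 36*a) + c*(36 - 84*a) + 8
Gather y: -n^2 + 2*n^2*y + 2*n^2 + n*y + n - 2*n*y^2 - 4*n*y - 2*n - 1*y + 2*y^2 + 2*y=n^2 - n + y^2*(2 - 2*n) + y*(2*n^2 - 3*n + 1)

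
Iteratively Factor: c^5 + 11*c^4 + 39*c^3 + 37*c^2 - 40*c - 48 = (c + 4)*(c^4 + 7*c^3 + 11*c^2 - 7*c - 12) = (c + 1)*(c + 4)*(c^3 + 6*c^2 + 5*c - 12) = (c + 1)*(c + 4)^2*(c^2 + 2*c - 3) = (c + 1)*(c + 3)*(c + 4)^2*(c - 1)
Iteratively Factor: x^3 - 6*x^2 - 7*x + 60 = (x - 5)*(x^2 - x - 12) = (x - 5)*(x - 4)*(x + 3)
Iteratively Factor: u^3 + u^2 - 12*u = (u + 4)*(u^2 - 3*u) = u*(u + 4)*(u - 3)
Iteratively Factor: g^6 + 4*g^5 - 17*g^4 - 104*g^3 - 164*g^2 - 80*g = (g)*(g^5 + 4*g^4 - 17*g^3 - 104*g^2 - 164*g - 80) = g*(g + 2)*(g^4 + 2*g^3 - 21*g^2 - 62*g - 40) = g*(g + 2)^2*(g^3 - 21*g - 20) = g*(g - 5)*(g + 2)^2*(g^2 + 5*g + 4) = g*(g - 5)*(g + 1)*(g + 2)^2*(g + 4)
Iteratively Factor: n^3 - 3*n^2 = (n)*(n^2 - 3*n) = n*(n - 3)*(n)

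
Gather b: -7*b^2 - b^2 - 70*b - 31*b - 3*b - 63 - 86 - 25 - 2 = -8*b^2 - 104*b - 176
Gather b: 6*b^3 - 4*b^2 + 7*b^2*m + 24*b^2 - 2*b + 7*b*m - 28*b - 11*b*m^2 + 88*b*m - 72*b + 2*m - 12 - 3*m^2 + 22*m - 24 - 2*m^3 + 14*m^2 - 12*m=6*b^3 + b^2*(7*m + 20) + b*(-11*m^2 + 95*m - 102) - 2*m^3 + 11*m^2 + 12*m - 36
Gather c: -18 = -18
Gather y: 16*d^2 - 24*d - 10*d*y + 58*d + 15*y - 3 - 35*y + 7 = 16*d^2 + 34*d + y*(-10*d - 20) + 4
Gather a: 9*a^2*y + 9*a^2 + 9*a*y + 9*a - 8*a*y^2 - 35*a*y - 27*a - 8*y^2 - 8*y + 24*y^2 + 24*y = a^2*(9*y + 9) + a*(-8*y^2 - 26*y - 18) + 16*y^2 + 16*y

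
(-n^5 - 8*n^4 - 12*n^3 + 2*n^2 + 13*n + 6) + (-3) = -n^5 - 8*n^4 - 12*n^3 + 2*n^2 + 13*n + 3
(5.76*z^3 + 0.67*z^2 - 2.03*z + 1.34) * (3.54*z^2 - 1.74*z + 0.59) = 20.3904*z^5 - 7.6506*z^4 - 4.9536*z^3 + 8.6711*z^2 - 3.5293*z + 0.7906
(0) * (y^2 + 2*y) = 0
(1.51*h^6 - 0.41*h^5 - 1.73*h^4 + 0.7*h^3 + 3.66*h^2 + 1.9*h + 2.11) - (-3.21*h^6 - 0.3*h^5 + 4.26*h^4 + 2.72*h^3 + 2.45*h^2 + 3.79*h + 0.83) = 4.72*h^6 - 0.11*h^5 - 5.99*h^4 - 2.02*h^3 + 1.21*h^2 - 1.89*h + 1.28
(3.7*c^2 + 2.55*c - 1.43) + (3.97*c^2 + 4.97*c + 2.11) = 7.67*c^2 + 7.52*c + 0.68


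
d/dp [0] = 0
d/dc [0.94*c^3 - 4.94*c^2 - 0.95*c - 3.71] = 2.82*c^2 - 9.88*c - 0.95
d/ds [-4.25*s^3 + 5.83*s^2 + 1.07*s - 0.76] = -12.75*s^2 + 11.66*s + 1.07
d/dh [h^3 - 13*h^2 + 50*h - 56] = 3*h^2 - 26*h + 50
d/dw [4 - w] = -1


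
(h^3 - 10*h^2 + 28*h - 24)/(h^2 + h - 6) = (h^2 - 8*h + 12)/(h + 3)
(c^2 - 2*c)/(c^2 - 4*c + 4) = c/(c - 2)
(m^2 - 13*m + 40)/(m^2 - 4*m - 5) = (m - 8)/(m + 1)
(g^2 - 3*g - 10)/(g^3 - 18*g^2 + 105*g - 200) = (g + 2)/(g^2 - 13*g + 40)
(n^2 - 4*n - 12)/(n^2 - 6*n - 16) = (n - 6)/(n - 8)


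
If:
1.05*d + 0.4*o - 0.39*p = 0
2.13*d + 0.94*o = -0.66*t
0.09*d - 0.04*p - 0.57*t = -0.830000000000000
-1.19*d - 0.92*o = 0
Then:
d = -1.01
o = 1.30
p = -1.37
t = 1.39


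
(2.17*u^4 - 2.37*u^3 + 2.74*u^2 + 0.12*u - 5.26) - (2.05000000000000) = 2.17*u^4 - 2.37*u^3 + 2.74*u^2 + 0.12*u - 7.31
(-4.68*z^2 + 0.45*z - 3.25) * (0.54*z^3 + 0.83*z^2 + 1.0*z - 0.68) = -2.5272*z^5 - 3.6414*z^4 - 6.0615*z^3 + 0.9349*z^2 - 3.556*z + 2.21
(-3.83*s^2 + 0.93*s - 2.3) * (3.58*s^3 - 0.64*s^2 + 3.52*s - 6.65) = -13.7114*s^5 + 5.7806*s^4 - 22.3108*s^3 + 30.2151*s^2 - 14.2805*s + 15.295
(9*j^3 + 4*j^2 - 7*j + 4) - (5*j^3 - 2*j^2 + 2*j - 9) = 4*j^3 + 6*j^2 - 9*j + 13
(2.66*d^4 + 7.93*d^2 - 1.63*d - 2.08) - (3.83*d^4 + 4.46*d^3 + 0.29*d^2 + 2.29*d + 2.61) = -1.17*d^4 - 4.46*d^3 + 7.64*d^2 - 3.92*d - 4.69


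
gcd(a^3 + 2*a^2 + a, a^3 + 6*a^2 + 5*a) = a^2 + a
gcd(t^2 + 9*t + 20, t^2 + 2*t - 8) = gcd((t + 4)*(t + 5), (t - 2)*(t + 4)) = t + 4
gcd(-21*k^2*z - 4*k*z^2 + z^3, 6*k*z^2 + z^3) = z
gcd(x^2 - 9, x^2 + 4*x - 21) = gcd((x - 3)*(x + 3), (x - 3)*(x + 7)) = x - 3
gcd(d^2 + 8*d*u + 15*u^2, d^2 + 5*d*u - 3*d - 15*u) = d + 5*u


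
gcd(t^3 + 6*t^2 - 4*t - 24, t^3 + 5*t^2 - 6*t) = t + 6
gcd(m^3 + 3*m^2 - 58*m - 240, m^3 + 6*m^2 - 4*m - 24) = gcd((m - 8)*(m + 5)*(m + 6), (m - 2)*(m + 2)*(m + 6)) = m + 6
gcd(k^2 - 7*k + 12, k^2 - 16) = k - 4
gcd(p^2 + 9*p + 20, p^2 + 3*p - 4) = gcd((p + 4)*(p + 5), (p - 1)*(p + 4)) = p + 4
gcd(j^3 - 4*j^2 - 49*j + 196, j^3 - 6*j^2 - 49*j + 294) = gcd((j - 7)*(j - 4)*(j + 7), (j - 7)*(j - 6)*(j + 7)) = j^2 - 49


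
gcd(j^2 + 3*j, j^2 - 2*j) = j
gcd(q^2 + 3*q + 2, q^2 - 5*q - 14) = q + 2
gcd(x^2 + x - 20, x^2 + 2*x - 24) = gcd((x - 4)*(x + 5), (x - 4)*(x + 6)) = x - 4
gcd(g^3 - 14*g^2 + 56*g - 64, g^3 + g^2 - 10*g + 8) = g - 2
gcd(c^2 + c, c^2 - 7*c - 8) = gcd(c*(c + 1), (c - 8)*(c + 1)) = c + 1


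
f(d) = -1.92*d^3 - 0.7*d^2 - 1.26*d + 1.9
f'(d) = -5.76*d^2 - 1.4*d - 1.26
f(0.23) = 1.55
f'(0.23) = -1.89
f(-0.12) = 2.04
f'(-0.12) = -1.17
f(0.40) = 1.16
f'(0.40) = -2.74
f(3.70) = -109.60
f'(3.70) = -85.29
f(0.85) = -0.86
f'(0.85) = -6.61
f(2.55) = -37.70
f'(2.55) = -42.28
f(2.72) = -45.34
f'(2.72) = -47.68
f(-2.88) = 45.59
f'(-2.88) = -45.00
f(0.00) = 1.90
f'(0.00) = -1.26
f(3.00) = -60.02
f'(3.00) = -57.30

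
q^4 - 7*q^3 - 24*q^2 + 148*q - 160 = (q - 8)*(q - 2)^2*(q + 5)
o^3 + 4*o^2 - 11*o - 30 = (o - 3)*(o + 2)*(o + 5)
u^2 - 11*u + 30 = (u - 6)*(u - 5)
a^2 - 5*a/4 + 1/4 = (a - 1)*(a - 1/4)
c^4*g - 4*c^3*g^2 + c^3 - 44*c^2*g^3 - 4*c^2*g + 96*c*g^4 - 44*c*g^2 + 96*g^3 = (c - 8*g)*(c - 2*g)*(c + 6*g)*(c*g + 1)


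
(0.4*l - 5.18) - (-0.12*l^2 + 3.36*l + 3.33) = 0.12*l^2 - 2.96*l - 8.51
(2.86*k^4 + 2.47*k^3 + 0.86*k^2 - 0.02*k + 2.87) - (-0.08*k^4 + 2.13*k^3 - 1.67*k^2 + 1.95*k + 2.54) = 2.94*k^4 + 0.34*k^3 + 2.53*k^2 - 1.97*k + 0.33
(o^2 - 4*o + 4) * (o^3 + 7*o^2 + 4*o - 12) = o^5 + 3*o^4 - 20*o^3 + 64*o - 48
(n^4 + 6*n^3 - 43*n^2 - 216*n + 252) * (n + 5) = n^5 + 11*n^4 - 13*n^3 - 431*n^2 - 828*n + 1260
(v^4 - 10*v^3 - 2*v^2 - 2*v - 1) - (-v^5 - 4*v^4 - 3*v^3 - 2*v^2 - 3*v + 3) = v^5 + 5*v^4 - 7*v^3 + v - 4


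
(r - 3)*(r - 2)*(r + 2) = r^3 - 3*r^2 - 4*r + 12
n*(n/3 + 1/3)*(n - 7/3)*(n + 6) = n^4/3 + 14*n^3/9 - 31*n^2/9 - 14*n/3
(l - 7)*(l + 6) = l^2 - l - 42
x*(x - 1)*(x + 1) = x^3 - x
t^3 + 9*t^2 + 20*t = t*(t + 4)*(t + 5)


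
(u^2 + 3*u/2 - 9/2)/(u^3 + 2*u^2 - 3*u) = (u - 3/2)/(u*(u - 1))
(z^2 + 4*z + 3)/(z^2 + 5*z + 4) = (z + 3)/(z + 4)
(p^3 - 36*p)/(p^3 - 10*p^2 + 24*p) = (p + 6)/(p - 4)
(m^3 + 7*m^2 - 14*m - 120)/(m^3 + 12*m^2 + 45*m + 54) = (m^2 + m - 20)/(m^2 + 6*m + 9)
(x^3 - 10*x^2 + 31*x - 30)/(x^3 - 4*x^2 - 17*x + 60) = (x - 2)/(x + 4)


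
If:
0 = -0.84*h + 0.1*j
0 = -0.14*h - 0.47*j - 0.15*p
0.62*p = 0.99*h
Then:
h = 0.00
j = 0.00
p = 0.00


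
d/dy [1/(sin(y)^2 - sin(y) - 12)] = (1 - 2*sin(y))*cos(y)/(sin(y) + cos(y)^2 + 11)^2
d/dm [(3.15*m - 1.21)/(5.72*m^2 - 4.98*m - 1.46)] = (-18.018*m^2 + 13.8424*m - 10.6248)/(32.7184*m^4 - 56.9712*m^3 + 8.09800000000001*m^2 + 14.5416*m + 2.1316)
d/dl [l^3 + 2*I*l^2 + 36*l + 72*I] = 3*l^2 + 4*I*l + 36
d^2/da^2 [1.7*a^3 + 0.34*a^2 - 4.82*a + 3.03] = 10.2*a + 0.68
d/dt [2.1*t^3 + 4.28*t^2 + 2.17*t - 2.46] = 6.3*t^2 + 8.56*t + 2.17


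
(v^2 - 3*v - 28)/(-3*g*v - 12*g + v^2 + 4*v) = (v - 7)/(-3*g + v)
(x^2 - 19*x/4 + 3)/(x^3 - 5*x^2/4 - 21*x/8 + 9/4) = 2*(x - 4)/(2*x^2 - x - 6)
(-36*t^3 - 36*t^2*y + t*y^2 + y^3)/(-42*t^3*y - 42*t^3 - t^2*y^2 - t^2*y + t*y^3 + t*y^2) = (-6*t^2 - 5*t*y + y^2)/(t*(-7*t*y - 7*t + y^2 + y))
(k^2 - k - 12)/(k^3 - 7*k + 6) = (k - 4)/(k^2 - 3*k + 2)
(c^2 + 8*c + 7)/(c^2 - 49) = (c + 1)/(c - 7)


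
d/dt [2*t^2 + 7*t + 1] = 4*t + 7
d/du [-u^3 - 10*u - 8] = -3*u^2 - 10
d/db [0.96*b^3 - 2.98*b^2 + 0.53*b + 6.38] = 2.88*b^2 - 5.96*b + 0.53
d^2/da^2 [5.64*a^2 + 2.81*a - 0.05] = 11.2800000000000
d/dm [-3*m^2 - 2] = -6*m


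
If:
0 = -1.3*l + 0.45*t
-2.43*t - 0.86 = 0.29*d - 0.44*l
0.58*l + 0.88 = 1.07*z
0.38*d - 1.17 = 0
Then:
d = 3.08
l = -0.27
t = -0.77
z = 0.68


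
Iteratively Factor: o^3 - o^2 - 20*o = (o + 4)*(o^2 - 5*o) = (o - 5)*(o + 4)*(o)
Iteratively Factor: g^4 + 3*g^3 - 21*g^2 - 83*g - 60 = (g + 3)*(g^3 - 21*g - 20) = (g + 1)*(g + 3)*(g^2 - g - 20) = (g + 1)*(g + 3)*(g + 4)*(g - 5)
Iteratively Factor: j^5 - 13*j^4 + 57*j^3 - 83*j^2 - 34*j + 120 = (j - 5)*(j^4 - 8*j^3 + 17*j^2 + 2*j - 24) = (j - 5)*(j - 3)*(j^3 - 5*j^2 + 2*j + 8) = (j - 5)*(j - 3)*(j - 2)*(j^2 - 3*j - 4) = (j - 5)*(j - 3)*(j - 2)*(j + 1)*(j - 4)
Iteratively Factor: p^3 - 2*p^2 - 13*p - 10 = (p - 5)*(p^2 + 3*p + 2) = (p - 5)*(p + 1)*(p + 2)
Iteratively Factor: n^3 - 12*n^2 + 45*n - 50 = (n - 2)*(n^2 - 10*n + 25) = (n - 5)*(n - 2)*(n - 5)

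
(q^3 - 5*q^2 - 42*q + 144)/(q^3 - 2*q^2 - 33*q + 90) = (q - 8)/(q - 5)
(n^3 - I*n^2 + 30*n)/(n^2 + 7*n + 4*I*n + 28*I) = n*(n^2 - I*n + 30)/(n^2 + n*(7 + 4*I) + 28*I)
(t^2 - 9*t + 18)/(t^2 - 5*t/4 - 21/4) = 4*(t - 6)/(4*t + 7)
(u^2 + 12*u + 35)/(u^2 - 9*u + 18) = (u^2 + 12*u + 35)/(u^2 - 9*u + 18)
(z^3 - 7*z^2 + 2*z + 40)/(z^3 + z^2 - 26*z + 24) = (z^2 - 3*z - 10)/(z^2 + 5*z - 6)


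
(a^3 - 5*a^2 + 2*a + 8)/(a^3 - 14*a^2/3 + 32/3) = 3*(a + 1)/(3*a + 4)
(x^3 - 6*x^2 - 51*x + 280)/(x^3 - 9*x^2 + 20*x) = (x^2 - x - 56)/(x*(x - 4))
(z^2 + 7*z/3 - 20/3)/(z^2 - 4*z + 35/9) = 3*(z + 4)/(3*z - 7)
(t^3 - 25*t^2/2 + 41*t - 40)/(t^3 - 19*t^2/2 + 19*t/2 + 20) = (t - 2)/(t + 1)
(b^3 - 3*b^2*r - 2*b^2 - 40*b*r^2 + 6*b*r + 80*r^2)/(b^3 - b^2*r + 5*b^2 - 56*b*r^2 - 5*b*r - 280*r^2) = (b^2 + 5*b*r - 2*b - 10*r)/(b^2 + 7*b*r + 5*b + 35*r)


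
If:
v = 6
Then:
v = 6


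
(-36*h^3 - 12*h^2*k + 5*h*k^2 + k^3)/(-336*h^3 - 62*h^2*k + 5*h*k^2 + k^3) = (6*h^2 + h*k - k^2)/(56*h^2 + h*k - k^2)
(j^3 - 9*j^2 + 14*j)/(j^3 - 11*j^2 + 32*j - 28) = j/(j - 2)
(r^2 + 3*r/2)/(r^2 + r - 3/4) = 2*r/(2*r - 1)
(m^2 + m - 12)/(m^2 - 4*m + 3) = (m + 4)/(m - 1)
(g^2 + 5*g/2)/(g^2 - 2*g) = (g + 5/2)/(g - 2)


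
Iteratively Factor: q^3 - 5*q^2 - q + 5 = (q + 1)*(q^2 - 6*q + 5) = (q - 1)*(q + 1)*(q - 5)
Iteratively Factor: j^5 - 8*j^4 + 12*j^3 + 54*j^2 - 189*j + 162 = (j - 3)*(j^4 - 5*j^3 - 3*j^2 + 45*j - 54) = (j - 3)*(j + 3)*(j^3 - 8*j^2 + 21*j - 18) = (j - 3)^2*(j + 3)*(j^2 - 5*j + 6) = (j - 3)^2*(j - 2)*(j + 3)*(j - 3)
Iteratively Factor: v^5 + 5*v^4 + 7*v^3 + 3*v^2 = (v)*(v^4 + 5*v^3 + 7*v^2 + 3*v) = v*(v + 3)*(v^3 + 2*v^2 + v) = v*(v + 1)*(v + 3)*(v^2 + v) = v^2*(v + 1)*(v + 3)*(v + 1)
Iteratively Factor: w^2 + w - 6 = (w - 2)*(w + 3)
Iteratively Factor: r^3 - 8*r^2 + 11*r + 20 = (r + 1)*(r^2 - 9*r + 20) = (r - 4)*(r + 1)*(r - 5)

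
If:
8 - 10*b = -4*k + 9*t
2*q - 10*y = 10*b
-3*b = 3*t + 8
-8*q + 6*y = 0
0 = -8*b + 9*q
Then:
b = 0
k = -8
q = 0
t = -8/3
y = 0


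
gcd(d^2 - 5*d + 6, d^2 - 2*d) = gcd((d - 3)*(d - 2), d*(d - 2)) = d - 2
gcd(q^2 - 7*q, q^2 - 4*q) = q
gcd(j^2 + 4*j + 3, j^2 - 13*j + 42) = 1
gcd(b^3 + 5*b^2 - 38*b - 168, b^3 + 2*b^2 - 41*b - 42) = b^2 + b - 42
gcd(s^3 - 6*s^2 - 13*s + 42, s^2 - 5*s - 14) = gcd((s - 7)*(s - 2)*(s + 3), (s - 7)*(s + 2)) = s - 7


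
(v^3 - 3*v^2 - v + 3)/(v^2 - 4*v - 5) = (v^2 - 4*v + 3)/(v - 5)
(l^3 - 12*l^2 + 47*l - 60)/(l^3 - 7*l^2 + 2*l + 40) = (l - 3)/(l + 2)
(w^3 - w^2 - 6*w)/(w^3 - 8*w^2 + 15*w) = (w + 2)/(w - 5)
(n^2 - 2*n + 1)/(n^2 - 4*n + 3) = (n - 1)/(n - 3)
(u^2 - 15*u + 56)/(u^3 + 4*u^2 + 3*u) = (u^2 - 15*u + 56)/(u*(u^2 + 4*u + 3))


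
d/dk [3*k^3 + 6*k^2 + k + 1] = 9*k^2 + 12*k + 1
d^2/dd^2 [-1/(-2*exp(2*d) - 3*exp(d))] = (-(2*exp(d) + 3)*(8*exp(d) + 3) + 2*(4*exp(d) + 3)^2)*exp(-d)/(2*exp(d) + 3)^3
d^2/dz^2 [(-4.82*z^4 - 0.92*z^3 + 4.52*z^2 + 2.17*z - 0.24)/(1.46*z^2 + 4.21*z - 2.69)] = (-20.548624*z^6 - 177.759672*z^5 - 399.000564*z^4 + 787.223408*z^3 - 252.580992*z^2 + 2.340372*z + 104.17169)/(3.112136*z^6 + 26.922108*z^5 + 60.429546*z^4 - 24.587663*z^3 - 111.339369*z^2 + 91.391943*z - 19.465109)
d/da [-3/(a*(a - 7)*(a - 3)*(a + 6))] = 6*(2*a^3 - 6*a^2 - 39*a + 63)/(a^2*(a^6 - 8*a^5 - 62*a^4 + 564*a^3 + 513*a^2 - 9828*a + 15876))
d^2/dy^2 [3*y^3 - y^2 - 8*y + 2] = 18*y - 2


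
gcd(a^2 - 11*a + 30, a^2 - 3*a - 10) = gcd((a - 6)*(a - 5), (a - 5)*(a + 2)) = a - 5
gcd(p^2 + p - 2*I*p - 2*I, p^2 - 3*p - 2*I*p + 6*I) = p - 2*I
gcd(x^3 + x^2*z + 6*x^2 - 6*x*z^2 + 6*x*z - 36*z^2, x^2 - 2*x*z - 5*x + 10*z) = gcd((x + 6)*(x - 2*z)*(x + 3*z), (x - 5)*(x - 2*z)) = x - 2*z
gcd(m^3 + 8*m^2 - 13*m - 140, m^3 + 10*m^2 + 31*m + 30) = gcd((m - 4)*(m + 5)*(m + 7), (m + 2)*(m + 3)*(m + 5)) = m + 5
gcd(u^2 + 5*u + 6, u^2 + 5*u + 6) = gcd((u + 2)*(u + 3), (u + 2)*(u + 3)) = u^2 + 5*u + 6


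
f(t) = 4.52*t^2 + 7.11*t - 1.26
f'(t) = 9.04*t + 7.11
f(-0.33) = -3.11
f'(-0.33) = 4.13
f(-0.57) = -3.84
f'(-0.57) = 1.96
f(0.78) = 7.04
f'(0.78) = 14.16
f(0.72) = 6.20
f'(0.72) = 13.62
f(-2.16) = 4.47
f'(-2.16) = -12.42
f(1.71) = 24.12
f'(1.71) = 22.57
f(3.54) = 80.55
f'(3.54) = 39.11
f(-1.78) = 0.41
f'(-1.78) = -8.98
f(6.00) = 204.12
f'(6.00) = 61.35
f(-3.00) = 18.09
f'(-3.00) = -20.01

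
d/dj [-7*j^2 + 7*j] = 7 - 14*j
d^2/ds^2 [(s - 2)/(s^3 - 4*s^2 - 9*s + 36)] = 2*((s - 2)*(-3*s^2 + 8*s + 9)^2 + (-3*s^2 + 8*s - (s - 2)*(3*s - 4) + 9)*(s^3 - 4*s^2 - 9*s + 36))/(s^3 - 4*s^2 - 9*s + 36)^3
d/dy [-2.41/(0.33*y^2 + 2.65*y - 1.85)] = (1.5906*y + 6.3865)/(0.33*y^2 + 2.65*y - 1.85)^2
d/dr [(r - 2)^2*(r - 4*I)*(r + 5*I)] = 4*r^3 + 3*r^2*(-4 + I) + 8*r*(6 - I) - 80 + 4*I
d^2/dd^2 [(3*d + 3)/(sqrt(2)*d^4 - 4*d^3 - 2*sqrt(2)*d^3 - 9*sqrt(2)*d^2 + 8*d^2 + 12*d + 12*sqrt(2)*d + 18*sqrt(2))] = 6*(6*d^4 - 24*d^3 - 16*sqrt(2)*d^3 + 33*d^2 + 54*sqrt(2)*d^2 - 72*d - 18*sqrt(2)*d - 36*sqrt(2) + 162)/(sqrt(2)*d^9 - 9*sqrt(2)*d^8 - 12*d^8 + 33*sqrt(2)*d^7 + 108*d^7 - 212*d^6 - 81*sqrt(2)*d^6 - 684*d^5 + 126*sqrt(2)*d^5 + 162*sqrt(2)*d^4 + 2592*d^4 - 1188*sqrt(2)*d^3 + 864*d^3 - 11664*d^2 + 2916*sqrt(2)*d^2 - 5832*sqrt(2)*d + 11664*d + 5832*sqrt(2))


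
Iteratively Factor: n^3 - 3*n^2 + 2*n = (n - 2)*(n^2 - n) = (n - 2)*(n - 1)*(n)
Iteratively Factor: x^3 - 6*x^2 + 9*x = (x)*(x^2 - 6*x + 9) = x*(x - 3)*(x - 3)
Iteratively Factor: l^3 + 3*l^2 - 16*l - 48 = (l - 4)*(l^2 + 7*l + 12) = (l - 4)*(l + 4)*(l + 3)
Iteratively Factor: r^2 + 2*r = (r + 2)*(r)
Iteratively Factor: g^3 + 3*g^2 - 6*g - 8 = (g + 4)*(g^2 - g - 2) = (g + 1)*(g + 4)*(g - 2)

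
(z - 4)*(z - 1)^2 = z^3 - 6*z^2 + 9*z - 4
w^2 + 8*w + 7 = (w + 1)*(w + 7)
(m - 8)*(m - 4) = m^2 - 12*m + 32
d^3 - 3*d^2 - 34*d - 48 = (d - 8)*(d + 2)*(d + 3)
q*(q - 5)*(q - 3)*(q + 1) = q^4 - 7*q^3 + 7*q^2 + 15*q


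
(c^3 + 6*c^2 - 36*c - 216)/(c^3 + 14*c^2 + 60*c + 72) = (c - 6)/(c + 2)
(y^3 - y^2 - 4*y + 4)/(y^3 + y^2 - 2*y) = (y - 2)/y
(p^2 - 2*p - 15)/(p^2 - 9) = (p - 5)/(p - 3)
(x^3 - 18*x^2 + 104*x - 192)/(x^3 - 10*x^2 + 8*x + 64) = (x - 6)/(x + 2)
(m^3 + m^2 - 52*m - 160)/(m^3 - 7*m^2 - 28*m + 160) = (m + 4)/(m - 4)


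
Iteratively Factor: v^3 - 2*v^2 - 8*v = (v + 2)*(v^2 - 4*v) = v*(v + 2)*(v - 4)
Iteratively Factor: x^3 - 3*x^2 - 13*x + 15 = (x + 3)*(x^2 - 6*x + 5) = (x - 1)*(x + 3)*(x - 5)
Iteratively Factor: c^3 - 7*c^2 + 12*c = (c - 3)*(c^2 - 4*c) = c*(c - 3)*(c - 4)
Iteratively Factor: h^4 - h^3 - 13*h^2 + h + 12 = (h + 1)*(h^3 - 2*h^2 - 11*h + 12) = (h - 4)*(h + 1)*(h^2 + 2*h - 3) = (h - 4)*(h + 1)*(h + 3)*(h - 1)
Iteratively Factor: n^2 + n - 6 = (n - 2)*(n + 3)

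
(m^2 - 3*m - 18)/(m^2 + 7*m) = (m^2 - 3*m - 18)/(m*(m + 7))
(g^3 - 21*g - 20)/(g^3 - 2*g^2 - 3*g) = (g^2 - g - 20)/(g*(g - 3))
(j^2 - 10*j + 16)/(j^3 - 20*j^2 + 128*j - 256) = (j - 2)/(j^2 - 12*j + 32)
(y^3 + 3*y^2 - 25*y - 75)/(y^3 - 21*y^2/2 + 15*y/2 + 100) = 2*(y^2 + 8*y + 15)/(2*y^2 - 11*y - 40)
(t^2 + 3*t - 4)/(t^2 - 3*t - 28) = (t - 1)/(t - 7)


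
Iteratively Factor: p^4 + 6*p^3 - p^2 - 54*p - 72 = (p + 2)*(p^3 + 4*p^2 - 9*p - 36) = (p + 2)*(p + 4)*(p^2 - 9) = (p + 2)*(p + 3)*(p + 4)*(p - 3)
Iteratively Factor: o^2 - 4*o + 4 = (o - 2)*(o - 2)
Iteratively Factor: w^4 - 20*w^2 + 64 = (w - 2)*(w^3 + 2*w^2 - 16*w - 32) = (w - 2)*(w + 2)*(w^2 - 16) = (w - 4)*(w - 2)*(w + 2)*(w + 4)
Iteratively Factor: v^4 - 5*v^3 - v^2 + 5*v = (v - 5)*(v^3 - v) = (v - 5)*(v + 1)*(v^2 - v) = v*(v - 5)*(v + 1)*(v - 1)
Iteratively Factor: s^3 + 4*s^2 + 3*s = (s)*(s^2 + 4*s + 3) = s*(s + 3)*(s + 1)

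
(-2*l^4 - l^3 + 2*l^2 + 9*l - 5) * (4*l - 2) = -8*l^5 + 10*l^3 + 32*l^2 - 38*l + 10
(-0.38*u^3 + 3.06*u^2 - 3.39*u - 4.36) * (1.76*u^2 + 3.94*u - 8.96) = -0.6688*u^5 + 3.8884*u^4 + 9.4948*u^3 - 48.4478*u^2 + 13.196*u + 39.0656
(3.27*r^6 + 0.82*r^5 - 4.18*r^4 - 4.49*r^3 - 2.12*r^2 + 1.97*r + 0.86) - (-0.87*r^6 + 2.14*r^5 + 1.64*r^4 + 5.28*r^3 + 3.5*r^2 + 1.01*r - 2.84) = 4.14*r^6 - 1.32*r^5 - 5.82*r^4 - 9.77*r^3 - 5.62*r^2 + 0.96*r + 3.7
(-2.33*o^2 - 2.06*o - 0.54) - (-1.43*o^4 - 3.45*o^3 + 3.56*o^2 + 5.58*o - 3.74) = 1.43*o^4 + 3.45*o^3 - 5.89*o^2 - 7.64*o + 3.2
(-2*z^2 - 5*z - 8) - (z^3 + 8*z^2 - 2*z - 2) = -z^3 - 10*z^2 - 3*z - 6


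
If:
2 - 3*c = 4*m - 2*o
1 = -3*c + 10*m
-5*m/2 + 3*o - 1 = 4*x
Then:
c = 80*x/111 + 73/111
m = 8*x/37 + 11/37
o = 56*x/37 + 43/74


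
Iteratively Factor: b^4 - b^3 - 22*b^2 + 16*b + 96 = (b - 3)*(b^3 + 2*b^2 - 16*b - 32) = (b - 3)*(b + 2)*(b^2 - 16) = (b - 3)*(b + 2)*(b + 4)*(b - 4)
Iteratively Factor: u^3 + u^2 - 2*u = (u + 2)*(u^2 - u) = u*(u + 2)*(u - 1)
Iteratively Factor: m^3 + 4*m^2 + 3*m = (m)*(m^2 + 4*m + 3) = m*(m + 1)*(m + 3)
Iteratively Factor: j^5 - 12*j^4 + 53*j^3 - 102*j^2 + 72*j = (j)*(j^4 - 12*j^3 + 53*j^2 - 102*j + 72) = j*(j - 3)*(j^3 - 9*j^2 + 26*j - 24) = j*(j - 3)^2*(j^2 - 6*j + 8) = j*(j - 4)*(j - 3)^2*(j - 2)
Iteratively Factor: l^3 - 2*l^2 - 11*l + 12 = (l - 4)*(l^2 + 2*l - 3) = (l - 4)*(l + 3)*(l - 1)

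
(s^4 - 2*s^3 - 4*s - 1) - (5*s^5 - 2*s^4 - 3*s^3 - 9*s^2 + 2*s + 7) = -5*s^5 + 3*s^4 + s^3 + 9*s^2 - 6*s - 8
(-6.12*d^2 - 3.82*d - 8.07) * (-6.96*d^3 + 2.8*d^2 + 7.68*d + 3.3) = 42.5952*d^5 + 9.4512*d^4 - 1.53039999999999*d^3 - 72.1296*d^2 - 74.5836*d - 26.631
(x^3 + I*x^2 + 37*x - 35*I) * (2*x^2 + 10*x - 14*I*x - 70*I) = 2*x^5 + 10*x^4 - 12*I*x^4 + 88*x^3 - 60*I*x^3 + 440*x^2 - 588*I*x^2 - 490*x - 2940*I*x - 2450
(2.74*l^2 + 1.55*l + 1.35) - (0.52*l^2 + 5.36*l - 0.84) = 2.22*l^2 - 3.81*l + 2.19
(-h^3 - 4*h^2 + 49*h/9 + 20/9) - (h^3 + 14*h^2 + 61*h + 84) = -2*h^3 - 18*h^2 - 500*h/9 - 736/9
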